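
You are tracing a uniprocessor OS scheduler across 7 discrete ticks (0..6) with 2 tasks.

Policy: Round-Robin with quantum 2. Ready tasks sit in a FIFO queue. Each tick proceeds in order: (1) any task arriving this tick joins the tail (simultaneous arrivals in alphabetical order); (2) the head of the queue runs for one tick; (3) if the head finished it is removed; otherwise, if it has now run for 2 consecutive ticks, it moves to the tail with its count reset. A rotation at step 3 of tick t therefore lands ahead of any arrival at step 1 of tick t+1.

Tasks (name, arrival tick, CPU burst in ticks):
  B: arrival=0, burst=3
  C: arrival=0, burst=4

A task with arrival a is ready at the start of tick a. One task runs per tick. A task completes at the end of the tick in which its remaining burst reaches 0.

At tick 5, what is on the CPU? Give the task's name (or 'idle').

t=0: queue=[B,C] q_used=0 → run B
t=1: queue=[B,C] q_used=1 → run B
t=2: queue=[C,B] q_used=0 → run C
t=3: queue=[C,B] q_used=1 → run C
t=4: queue=[B,C] q_used=0 → run B
t=5: queue=[C] q_used=0 → run C
t=6: queue=[C] q_used=1 → run C

running at tick 5 = C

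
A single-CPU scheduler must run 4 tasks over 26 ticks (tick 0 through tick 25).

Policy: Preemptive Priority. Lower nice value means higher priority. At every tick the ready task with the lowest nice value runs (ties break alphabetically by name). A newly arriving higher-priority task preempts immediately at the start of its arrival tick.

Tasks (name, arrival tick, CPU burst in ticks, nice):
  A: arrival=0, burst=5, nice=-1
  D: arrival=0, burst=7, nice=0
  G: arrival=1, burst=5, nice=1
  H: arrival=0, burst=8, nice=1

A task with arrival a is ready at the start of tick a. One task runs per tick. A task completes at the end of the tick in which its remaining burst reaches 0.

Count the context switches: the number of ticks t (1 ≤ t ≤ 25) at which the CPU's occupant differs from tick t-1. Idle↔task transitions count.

context switches = 4

t=0: ready={A,D,H} → run A
t=1: ready={A,D,G,H} → run A
t=2: ready={A,D,G,H} → run A
t=3: ready={A,D,G,H} → run A
t=4: ready={A,D,G,H} → run A
t=5: ready={D,G,H} → run D
t=6: ready={D,G,H} → run D
t=7: ready={D,G,H} → run D
t=8: ready={D,G,H} → run D
t=9: ready={D,G,H} → run D
t=10: ready={D,G,H} → run D
t=11: ready={D,G,H} → run D
t=12: ready={G,H} → run G
t=13: ready={G,H} → run G
t=14: ready={G,H} → run G
t=15: ready={G,H} → run G
t=16: ready={G,H} → run G
t=17: ready={H} → run H
t=18: ready={H} → run H
t=19: ready={H} → run H
t=20: ready={H} → run H
t=21: ready={H} → run H
t=22: ready={H} → run H
t=23: ready={H} → run H
t=24: ready={H} → run H
t=25: (idle)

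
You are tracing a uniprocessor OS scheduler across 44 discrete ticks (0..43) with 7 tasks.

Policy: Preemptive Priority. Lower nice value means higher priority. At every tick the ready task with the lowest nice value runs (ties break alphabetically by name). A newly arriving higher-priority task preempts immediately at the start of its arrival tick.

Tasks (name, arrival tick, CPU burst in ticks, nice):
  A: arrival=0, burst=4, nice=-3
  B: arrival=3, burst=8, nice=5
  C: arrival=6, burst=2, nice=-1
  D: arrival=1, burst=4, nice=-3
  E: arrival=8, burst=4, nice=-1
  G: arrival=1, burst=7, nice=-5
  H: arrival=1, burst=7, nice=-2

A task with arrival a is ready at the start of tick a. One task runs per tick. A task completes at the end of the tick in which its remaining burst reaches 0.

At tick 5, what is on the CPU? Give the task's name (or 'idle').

running at tick 5 = G

t=0: ready={A} → run A
t=1: ready={A,D,G,H} → run G
t=2: ready={A,D,G,H} → run G
t=3: ready={A,B,D,G,H} → run G
t=4: ready={A,B,D,G,H} → run G
t=5: ready={A,B,D,G,H} → run G
t=6: ready={A,B,C,D,G,H} → run G
t=7: ready={A,B,C,D,G,H} → run G
t=8: ready={A,B,C,D,E,H} → run A
t=9: ready={A,B,C,D,E,H} → run A
t=10: ready={A,B,C,D,E,H} → run A
t=11: ready={B,C,D,E,H} → run D
t=12: ready={B,C,D,E,H} → run D
t=13: ready={B,C,D,E,H} → run D
t=14: ready={B,C,D,E,H} → run D
t=15: ready={B,C,E,H} → run H
t=16: ready={B,C,E,H} → run H
t=17: ready={B,C,E,H} → run H
t=18: ready={B,C,E,H} → run H
t=19: ready={B,C,E,H} → run H
t=20: ready={B,C,E,H} → run H
t=21: ready={B,C,E,H} → run H
t=22: ready={B,C,E} → run C
t=23: ready={B,C,E} → run C
t=24: ready={B,E} → run E
t=25: ready={B,E} → run E
t=26: ready={B,E} → run E
t=27: ready={B,E} → run E
t=28: ready={B} → run B
t=29: ready={B} → run B
t=30: ready={B} → run B
t=31: ready={B} → run B
t=32: ready={B} → run B
t=33: ready={B} → run B
t=34: ready={B} → run B
t=35: ready={B} → run B
t=36: (idle)
t=37: (idle)
t=38: (idle)
t=39: (idle)
t=40: (idle)
t=41: (idle)
t=42: (idle)
t=43: (idle)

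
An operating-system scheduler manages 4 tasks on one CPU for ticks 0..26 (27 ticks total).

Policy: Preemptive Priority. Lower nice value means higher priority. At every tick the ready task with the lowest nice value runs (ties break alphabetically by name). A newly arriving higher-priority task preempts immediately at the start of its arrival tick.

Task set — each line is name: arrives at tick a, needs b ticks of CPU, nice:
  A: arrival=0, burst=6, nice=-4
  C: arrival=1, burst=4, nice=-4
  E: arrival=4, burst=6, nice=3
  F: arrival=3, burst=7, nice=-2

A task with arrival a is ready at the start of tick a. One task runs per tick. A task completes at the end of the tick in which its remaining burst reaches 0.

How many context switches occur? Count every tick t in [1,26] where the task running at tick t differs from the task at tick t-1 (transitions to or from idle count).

t=0: ready={A} → run A
t=1: ready={A,C} → run A
t=2: ready={A,C} → run A
t=3: ready={A,C,F} → run A
t=4: ready={A,C,E,F} → run A
t=5: ready={A,C,E,F} → run A
t=6: ready={C,E,F} → run C
t=7: ready={C,E,F} → run C
t=8: ready={C,E,F} → run C
t=9: ready={C,E,F} → run C
t=10: ready={E,F} → run F
t=11: ready={E,F} → run F
t=12: ready={E,F} → run F
t=13: ready={E,F} → run F
t=14: ready={E,F} → run F
t=15: ready={E,F} → run F
t=16: ready={E,F} → run F
t=17: ready={E} → run E
t=18: ready={E} → run E
t=19: ready={E} → run E
t=20: ready={E} → run E
t=21: ready={E} → run E
t=22: ready={E} → run E
t=23: (idle)
t=24: (idle)
t=25: (idle)
t=26: (idle)

context switches = 4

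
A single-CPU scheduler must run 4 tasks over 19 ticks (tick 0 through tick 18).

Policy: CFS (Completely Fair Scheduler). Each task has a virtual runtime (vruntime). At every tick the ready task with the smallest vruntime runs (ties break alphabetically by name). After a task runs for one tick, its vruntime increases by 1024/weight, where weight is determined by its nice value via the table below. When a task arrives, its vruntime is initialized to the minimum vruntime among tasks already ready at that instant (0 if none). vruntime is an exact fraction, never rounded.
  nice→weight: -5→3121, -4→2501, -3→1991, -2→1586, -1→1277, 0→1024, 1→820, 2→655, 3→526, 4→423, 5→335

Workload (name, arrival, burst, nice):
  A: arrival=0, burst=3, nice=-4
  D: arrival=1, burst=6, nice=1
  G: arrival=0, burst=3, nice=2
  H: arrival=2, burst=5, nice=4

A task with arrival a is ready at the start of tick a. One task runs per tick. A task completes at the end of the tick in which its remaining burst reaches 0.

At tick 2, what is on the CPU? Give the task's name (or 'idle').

t=0: vr[A=0 G=0] → run A
t=1: vr[A=1024/2501 D=0 G=0] → run D
t=2: vr[A=1024/2501 D=256/205 G=0 H=0] → run G
t=3: vr[A=1024/2501 D=256/205 G=1024/655 H=0] → run H
t=4: vr[A=1024/2501 D=256/205 G=1024/655 H=1024/423] → run A
t=5: vr[A=2048/2501 D=256/205 G=1024/655 H=1024/423] → run A
t=6: vr[D=256/205 G=1024/655 H=1024/423] → run D
t=7: vr[D=512/205 G=1024/655 H=1024/423] → run G
t=8: vr[D=512/205 G=2048/655 H=1024/423] → run H
t=9: vr[D=512/205 G=2048/655 H=2048/423] → run D
t=10: vr[D=768/205 G=2048/655 H=2048/423] → run G
t=11: vr[D=768/205 H=2048/423] → run D
t=12: vr[D=1024/205 H=2048/423] → run H
t=13: vr[D=1024/205 H=1024/141] → run D
t=14: vr[D=256/41 H=1024/141] → run D
t=15: vr[H=1024/141] → run H
t=16: vr[H=4096/423] → run H
t=17: (idle)
t=18: (idle)

running at tick 2 = G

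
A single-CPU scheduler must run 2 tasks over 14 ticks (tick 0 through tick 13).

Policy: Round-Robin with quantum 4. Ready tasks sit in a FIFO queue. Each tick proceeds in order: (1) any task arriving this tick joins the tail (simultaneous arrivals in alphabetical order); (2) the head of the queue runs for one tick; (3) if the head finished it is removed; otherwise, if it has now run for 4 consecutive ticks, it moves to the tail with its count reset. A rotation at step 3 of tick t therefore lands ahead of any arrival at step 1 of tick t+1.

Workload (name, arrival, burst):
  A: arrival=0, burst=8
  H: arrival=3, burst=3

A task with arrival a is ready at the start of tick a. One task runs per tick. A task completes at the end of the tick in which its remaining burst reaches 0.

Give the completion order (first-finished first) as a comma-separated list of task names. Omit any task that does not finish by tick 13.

completion order = H, A

t=0: queue=[A] q_used=0 → run A
t=1: queue=[A] q_used=1 → run A
t=2: queue=[A] q_used=2 → run A
t=3: queue=[A,H] q_used=3 → run A
t=4: queue=[H,A] q_used=0 → run H
t=5: queue=[H,A] q_used=1 → run H
t=6: queue=[H,A] q_used=2 → run H
t=7: queue=[A] q_used=0 → run A
t=8: queue=[A] q_used=1 → run A
t=9: queue=[A] q_used=2 → run A
t=10: queue=[A] q_used=3 → run A
t=11: (idle)
t=12: (idle)
t=13: (idle)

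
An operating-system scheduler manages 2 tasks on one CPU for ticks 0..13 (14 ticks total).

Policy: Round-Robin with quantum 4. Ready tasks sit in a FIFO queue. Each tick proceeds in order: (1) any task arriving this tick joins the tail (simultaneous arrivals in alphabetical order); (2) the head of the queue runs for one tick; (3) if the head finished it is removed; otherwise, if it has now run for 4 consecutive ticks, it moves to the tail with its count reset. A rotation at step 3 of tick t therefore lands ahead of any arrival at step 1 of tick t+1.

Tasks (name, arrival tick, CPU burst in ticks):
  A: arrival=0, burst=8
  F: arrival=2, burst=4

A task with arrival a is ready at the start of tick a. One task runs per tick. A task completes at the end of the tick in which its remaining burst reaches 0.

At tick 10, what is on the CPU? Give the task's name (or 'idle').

t=0: queue=[A] q_used=0 → run A
t=1: queue=[A] q_used=1 → run A
t=2: queue=[A,F] q_used=2 → run A
t=3: queue=[A,F] q_used=3 → run A
t=4: queue=[F,A] q_used=0 → run F
t=5: queue=[F,A] q_used=1 → run F
t=6: queue=[F,A] q_used=2 → run F
t=7: queue=[F,A] q_used=3 → run F
t=8: queue=[A] q_used=0 → run A
t=9: queue=[A] q_used=1 → run A
t=10: queue=[A] q_used=2 → run A
t=11: queue=[A] q_used=3 → run A
t=12: (idle)
t=13: (idle)

running at tick 10 = A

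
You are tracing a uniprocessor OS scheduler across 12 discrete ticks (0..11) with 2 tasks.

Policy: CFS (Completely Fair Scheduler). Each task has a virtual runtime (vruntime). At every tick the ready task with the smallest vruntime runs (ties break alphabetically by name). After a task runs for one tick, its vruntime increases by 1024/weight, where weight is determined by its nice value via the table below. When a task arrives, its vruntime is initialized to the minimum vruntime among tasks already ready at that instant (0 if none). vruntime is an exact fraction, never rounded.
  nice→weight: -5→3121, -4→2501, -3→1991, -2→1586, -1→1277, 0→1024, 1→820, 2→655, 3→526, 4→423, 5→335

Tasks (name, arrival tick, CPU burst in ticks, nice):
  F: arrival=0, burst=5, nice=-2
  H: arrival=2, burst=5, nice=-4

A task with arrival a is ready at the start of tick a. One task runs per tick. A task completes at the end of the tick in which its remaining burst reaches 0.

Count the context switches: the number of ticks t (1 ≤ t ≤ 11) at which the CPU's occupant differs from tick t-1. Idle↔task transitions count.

context switches = 6

t=0: vr[F=0] → run F
t=1: vr[F=512/793] → run F
t=2: vr[F=1024/793 H=1024/793] → run F
t=3: vr[F=1536/793 H=1024/793] → run H
t=4: vr[F=1536/793 H=55296/32513] → run H
t=5: vr[F=1536/793 H=68608/32513] → run F
t=6: vr[F=2048/793 H=68608/32513] → run H
t=7: vr[F=2048/793 H=81920/32513] → run H
t=8: vr[F=2048/793 H=95232/32513] → run F
t=9: vr[H=95232/32513] → run H
t=10: (idle)
t=11: (idle)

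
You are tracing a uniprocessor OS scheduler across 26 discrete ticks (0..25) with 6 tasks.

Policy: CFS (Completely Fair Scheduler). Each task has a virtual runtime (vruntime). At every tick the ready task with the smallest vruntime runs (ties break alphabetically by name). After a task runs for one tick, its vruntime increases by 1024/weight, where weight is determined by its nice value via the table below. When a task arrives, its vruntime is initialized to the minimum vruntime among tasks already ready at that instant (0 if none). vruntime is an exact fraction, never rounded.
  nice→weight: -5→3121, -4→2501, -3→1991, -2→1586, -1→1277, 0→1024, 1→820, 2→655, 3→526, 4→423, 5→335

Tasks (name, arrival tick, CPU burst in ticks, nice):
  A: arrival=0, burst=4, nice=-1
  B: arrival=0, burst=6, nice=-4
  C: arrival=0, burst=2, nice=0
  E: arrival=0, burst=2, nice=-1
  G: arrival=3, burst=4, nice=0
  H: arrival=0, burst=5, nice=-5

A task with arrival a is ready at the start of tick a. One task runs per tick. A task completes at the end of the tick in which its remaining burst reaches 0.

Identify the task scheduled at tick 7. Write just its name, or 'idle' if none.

t=0: vr[A=0 B=0 C=0 E=0 H=0] → run A
t=1: vr[A=1024/1277 B=0 C=0 E=0 H=0] → run B
t=2: vr[A=1024/1277 B=1024/2501 C=0 E=0 H=0] → run C
t=3: vr[A=1024/1277 B=1024/2501 C=1 E=0 G=0 H=0] → run E
t=4: vr[A=1024/1277 B=1024/2501 C=1 E=1024/1277 G=0 H=0] → run G
t=5: vr[A=1024/1277 B=1024/2501 C=1 E=1024/1277 G=1 H=0] → run H
t=6: vr[A=1024/1277 B=1024/2501 C=1 E=1024/1277 G=1 H=1024/3121] → run H
t=7: vr[A=1024/1277 B=1024/2501 C=1 E=1024/1277 G=1 H=2048/3121] → run B
t=8: vr[A=1024/1277 B=2048/2501 C=1 E=1024/1277 G=1 H=2048/3121] → run H
t=9: vr[A=1024/1277 B=2048/2501 C=1 E=1024/1277 G=1 H=3072/3121] → run A
t=10: vr[A=2048/1277 B=2048/2501 C=1 E=1024/1277 G=1 H=3072/3121] → run E
t=11: vr[A=2048/1277 B=2048/2501 C=1 G=1 H=3072/3121] → run B
t=12: vr[A=2048/1277 B=3072/2501 C=1 G=1 H=3072/3121] → run H
t=13: vr[A=2048/1277 B=3072/2501 C=1 G=1 H=4096/3121] → run C
t=14: vr[A=2048/1277 B=3072/2501 G=1 H=4096/3121] → run G
t=15: vr[A=2048/1277 B=3072/2501 G=2 H=4096/3121] → run B
t=16: vr[A=2048/1277 B=4096/2501 G=2 H=4096/3121] → run H
t=17: vr[A=2048/1277 B=4096/2501 G=2] → run A
t=18: vr[A=3072/1277 B=4096/2501 G=2] → run B
t=19: vr[A=3072/1277 B=5120/2501 G=2] → run G
t=20: vr[A=3072/1277 B=5120/2501 G=3] → run B
t=21: vr[A=3072/1277 G=3] → run A
t=22: vr[G=3] → run G
t=23: (idle)
t=24: (idle)
t=25: (idle)

running at tick 7 = B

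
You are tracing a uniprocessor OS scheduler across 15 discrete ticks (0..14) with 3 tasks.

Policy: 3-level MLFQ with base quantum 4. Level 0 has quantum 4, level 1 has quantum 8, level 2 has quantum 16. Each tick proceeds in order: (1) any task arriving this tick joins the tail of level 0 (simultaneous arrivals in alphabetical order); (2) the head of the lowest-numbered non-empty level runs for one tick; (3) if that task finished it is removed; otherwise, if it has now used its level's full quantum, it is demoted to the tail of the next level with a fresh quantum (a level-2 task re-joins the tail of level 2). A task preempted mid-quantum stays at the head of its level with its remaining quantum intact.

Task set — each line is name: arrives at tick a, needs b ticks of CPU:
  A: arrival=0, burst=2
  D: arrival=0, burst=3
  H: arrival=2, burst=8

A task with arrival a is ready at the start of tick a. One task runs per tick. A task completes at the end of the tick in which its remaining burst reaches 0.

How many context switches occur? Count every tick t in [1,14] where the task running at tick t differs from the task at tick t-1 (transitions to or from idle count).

t=0: L0/L1/L2 = AD/-/- → run A
t=1: L0/L1/L2 = AD/-/- → run A
t=2: L0/L1/L2 = DH/-/- → run D
t=3: L0/L1/L2 = DH/-/- → run D
t=4: L0/L1/L2 = DH/-/- → run D
t=5: L0/L1/L2 = H/-/- → run H
t=6: L0/L1/L2 = H/-/- → run H
t=7: L0/L1/L2 = H/-/- → run H
t=8: L0/L1/L2 = H/-/- → run H
t=9: L0/L1/L2 = -/H/- → run H
t=10: L0/L1/L2 = -/H/- → run H
t=11: L0/L1/L2 = -/H/- → run H
t=12: L0/L1/L2 = -/H/- → run H
t=13: (idle)
t=14: (idle)

context switches = 3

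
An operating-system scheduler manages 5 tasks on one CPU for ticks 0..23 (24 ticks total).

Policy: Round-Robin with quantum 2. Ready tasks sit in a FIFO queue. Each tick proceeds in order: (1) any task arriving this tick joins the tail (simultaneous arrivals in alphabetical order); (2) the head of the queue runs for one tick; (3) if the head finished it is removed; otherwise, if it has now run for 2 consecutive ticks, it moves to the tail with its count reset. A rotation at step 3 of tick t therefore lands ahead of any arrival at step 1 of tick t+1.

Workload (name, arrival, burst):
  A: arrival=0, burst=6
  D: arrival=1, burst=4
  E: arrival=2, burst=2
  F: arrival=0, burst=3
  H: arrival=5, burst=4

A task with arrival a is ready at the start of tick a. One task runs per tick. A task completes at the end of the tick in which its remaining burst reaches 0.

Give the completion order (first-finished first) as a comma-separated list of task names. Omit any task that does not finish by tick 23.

t=0: queue=[A,F] q_used=0 → run A
t=1: queue=[A,F,D] q_used=1 → run A
t=2: queue=[F,D,A,E] q_used=0 → run F
t=3: queue=[F,D,A,E] q_used=1 → run F
t=4: queue=[D,A,E,F] q_used=0 → run D
t=5: queue=[D,A,E,F,H] q_used=1 → run D
t=6: queue=[A,E,F,H,D] q_used=0 → run A
t=7: queue=[A,E,F,H,D] q_used=1 → run A
t=8: queue=[E,F,H,D,A] q_used=0 → run E
t=9: queue=[E,F,H,D,A] q_used=1 → run E
t=10: queue=[F,H,D,A] q_used=0 → run F
t=11: queue=[H,D,A] q_used=0 → run H
t=12: queue=[H,D,A] q_used=1 → run H
t=13: queue=[D,A,H] q_used=0 → run D
t=14: queue=[D,A,H] q_used=1 → run D
t=15: queue=[A,H] q_used=0 → run A
t=16: queue=[A,H] q_used=1 → run A
t=17: queue=[H] q_used=0 → run H
t=18: queue=[H] q_used=1 → run H
t=19: (idle)
t=20: (idle)
t=21: (idle)
t=22: (idle)
t=23: (idle)

completion order = E, F, D, A, H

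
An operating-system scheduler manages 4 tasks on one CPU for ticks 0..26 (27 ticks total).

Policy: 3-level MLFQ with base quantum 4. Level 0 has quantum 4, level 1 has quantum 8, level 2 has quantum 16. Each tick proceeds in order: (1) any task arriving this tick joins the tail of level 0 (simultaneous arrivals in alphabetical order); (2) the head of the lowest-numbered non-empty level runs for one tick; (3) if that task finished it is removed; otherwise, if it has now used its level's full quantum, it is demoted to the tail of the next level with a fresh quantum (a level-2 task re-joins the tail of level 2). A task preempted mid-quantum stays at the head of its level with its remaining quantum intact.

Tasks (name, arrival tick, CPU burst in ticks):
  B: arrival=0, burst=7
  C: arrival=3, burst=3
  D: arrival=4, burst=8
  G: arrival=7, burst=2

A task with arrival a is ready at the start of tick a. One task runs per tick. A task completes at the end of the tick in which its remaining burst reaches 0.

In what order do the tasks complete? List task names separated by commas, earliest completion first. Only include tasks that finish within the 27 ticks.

t=0: L0/L1/L2 = B/-/- → run B
t=1: L0/L1/L2 = B/-/- → run B
t=2: L0/L1/L2 = B/-/- → run B
t=3: L0/L1/L2 = BC/-/- → run B
t=4: L0/L1/L2 = CD/B/- → run C
t=5: L0/L1/L2 = CD/B/- → run C
t=6: L0/L1/L2 = CD/B/- → run C
t=7: L0/L1/L2 = DG/B/- → run D
t=8: L0/L1/L2 = DG/B/- → run D
t=9: L0/L1/L2 = DG/B/- → run D
t=10: L0/L1/L2 = DG/B/- → run D
t=11: L0/L1/L2 = G/BD/- → run G
t=12: L0/L1/L2 = G/BD/- → run G
t=13: L0/L1/L2 = -/BD/- → run B
t=14: L0/L1/L2 = -/BD/- → run B
t=15: L0/L1/L2 = -/BD/- → run B
t=16: L0/L1/L2 = -/D/- → run D
t=17: L0/L1/L2 = -/D/- → run D
t=18: L0/L1/L2 = -/D/- → run D
t=19: L0/L1/L2 = -/D/- → run D
t=20: (idle)
t=21: (idle)
t=22: (idle)
t=23: (idle)
t=24: (idle)
t=25: (idle)
t=26: (idle)

completion order = C, G, B, D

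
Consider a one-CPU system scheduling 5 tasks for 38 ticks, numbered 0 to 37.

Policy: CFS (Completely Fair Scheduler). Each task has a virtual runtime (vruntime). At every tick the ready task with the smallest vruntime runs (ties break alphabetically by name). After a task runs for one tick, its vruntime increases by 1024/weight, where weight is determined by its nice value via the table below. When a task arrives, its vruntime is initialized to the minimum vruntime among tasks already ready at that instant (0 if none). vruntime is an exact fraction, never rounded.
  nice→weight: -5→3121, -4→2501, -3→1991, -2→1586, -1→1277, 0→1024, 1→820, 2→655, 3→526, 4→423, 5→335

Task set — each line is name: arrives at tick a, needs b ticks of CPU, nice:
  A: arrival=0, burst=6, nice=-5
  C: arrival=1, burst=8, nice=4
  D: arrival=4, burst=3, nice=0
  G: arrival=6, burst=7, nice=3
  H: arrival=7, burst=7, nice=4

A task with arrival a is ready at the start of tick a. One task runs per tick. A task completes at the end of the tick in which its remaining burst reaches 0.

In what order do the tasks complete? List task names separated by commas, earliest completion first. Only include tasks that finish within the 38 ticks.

t=0: vr[A=0] → run A
t=1: vr[A=1024/3121 C=1024/3121] → run A
t=2: vr[A=2048/3121 C=1024/3121] → run C
t=3: vr[A=2048/3121 C=3629056/1320183] → run A
t=4: vr[A=3072/3121 C=3629056/1320183 D=3072/3121] → run A
t=5: vr[A=4096/3121 C=3629056/1320183 D=3072/3121] → run D
t=6: vr[A=4096/3121 C=3629056/1320183 D=6193/3121 G=4096/3121] → run A
t=7: vr[A=5120/3121 C=3629056/1320183 D=6193/3121 G=4096/3121 H=4096/3121] → run G
t=8: vr[A=5120/3121 C=3629056/1320183 D=6193/3121 G=2675200/820823 H=4096/3121] → run H
t=9: vr[A=5120/3121 C=3629056/1320183 D=6193/3121 G=2675200/820823 H=4928512/1320183] → run A
t=10: vr[C=3629056/1320183 D=6193/3121 G=2675200/820823 H=4928512/1320183] → run D
t=11: vr[C=3629056/1320183 D=9314/3121 G=2675200/820823 H=4928512/1320183] → run C
t=12: vr[C=6824960/1320183 D=9314/3121 G=2675200/820823 H=4928512/1320183] → run D
t=13: vr[C=6824960/1320183 G=2675200/820823 H=4928512/1320183] → run G
t=14: vr[C=6824960/1320183 G=4273152/820823 H=4928512/1320183] → run H
t=15: vr[C=6824960/1320183 G=4273152/820823 H=8124416/1320183] → run C
t=16: vr[C=3340288/440061 G=4273152/820823 H=8124416/1320183] → run G
t=17: vr[C=3340288/440061 G=5871104/820823 H=8124416/1320183] → run H
t=18: vr[C=3340288/440061 G=5871104/820823 H=3773440/440061] → run G
t=19: vr[C=3340288/440061 G=7469056/820823 H=3773440/440061] → run C
t=20: vr[C=13216768/1320183 G=7469056/820823 H=3773440/440061] → run H
t=21: vr[C=13216768/1320183 G=7469056/820823 H=14516224/1320183] → run G
t=22: vr[C=13216768/1320183 G=9067008/820823 H=14516224/1320183] → run C
t=23: vr[C=16412672/1320183 G=9067008/820823 H=14516224/1320183] → run H
t=24: vr[C=16412672/1320183 G=9067008/820823 H=17712128/1320183] → run G
t=25: vr[C=16412672/1320183 G=10664960/820823 H=17712128/1320183] → run C
t=26: vr[C=6536192/440061 G=10664960/820823 H=17712128/1320183] → run G
t=27: vr[C=6536192/440061 H=17712128/1320183] → run H
t=28: vr[C=6536192/440061 H=6969344/440061] → run C
t=29: vr[C=22804480/1320183 H=6969344/440061] → run H
t=30: vr[C=22804480/1320183] → run C
t=31: (idle)
t=32: (idle)
t=33: (idle)
t=34: (idle)
t=35: (idle)
t=36: (idle)
t=37: (idle)

completion order = A, D, G, H, C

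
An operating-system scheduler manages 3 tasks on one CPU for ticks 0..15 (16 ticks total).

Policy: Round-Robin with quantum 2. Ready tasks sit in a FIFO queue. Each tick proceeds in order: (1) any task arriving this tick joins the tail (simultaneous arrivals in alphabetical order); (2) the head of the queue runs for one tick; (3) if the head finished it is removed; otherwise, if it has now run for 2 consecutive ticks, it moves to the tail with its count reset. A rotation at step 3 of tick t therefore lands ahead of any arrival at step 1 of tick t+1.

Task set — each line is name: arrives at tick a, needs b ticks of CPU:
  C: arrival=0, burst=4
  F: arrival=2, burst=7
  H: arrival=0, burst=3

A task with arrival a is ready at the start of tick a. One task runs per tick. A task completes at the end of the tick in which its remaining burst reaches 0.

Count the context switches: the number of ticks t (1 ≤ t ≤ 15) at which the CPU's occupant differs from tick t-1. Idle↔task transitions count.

context switches = 6

t=0: queue=[C,H] q_used=0 → run C
t=1: queue=[C,H] q_used=1 → run C
t=2: queue=[H,C,F] q_used=0 → run H
t=3: queue=[H,C,F] q_used=1 → run H
t=4: queue=[C,F,H] q_used=0 → run C
t=5: queue=[C,F,H] q_used=1 → run C
t=6: queue=[F,H] q_used=0 → run F
t=7: queue=[F,H] q_used=1 → run F
t=8: queue=[H,F] q_used=0 → run H
t=9: queue=[F] q_used=0 → run F
t=10: queue=[F] q_used=1 → run F
t=11: queue=[F] q_used=0 → run F
t=12: queue=[F] q_used=1 → run F
t=13: queue=[F] q_used=0 → run F
t=14: (idle)
t=15: (idle)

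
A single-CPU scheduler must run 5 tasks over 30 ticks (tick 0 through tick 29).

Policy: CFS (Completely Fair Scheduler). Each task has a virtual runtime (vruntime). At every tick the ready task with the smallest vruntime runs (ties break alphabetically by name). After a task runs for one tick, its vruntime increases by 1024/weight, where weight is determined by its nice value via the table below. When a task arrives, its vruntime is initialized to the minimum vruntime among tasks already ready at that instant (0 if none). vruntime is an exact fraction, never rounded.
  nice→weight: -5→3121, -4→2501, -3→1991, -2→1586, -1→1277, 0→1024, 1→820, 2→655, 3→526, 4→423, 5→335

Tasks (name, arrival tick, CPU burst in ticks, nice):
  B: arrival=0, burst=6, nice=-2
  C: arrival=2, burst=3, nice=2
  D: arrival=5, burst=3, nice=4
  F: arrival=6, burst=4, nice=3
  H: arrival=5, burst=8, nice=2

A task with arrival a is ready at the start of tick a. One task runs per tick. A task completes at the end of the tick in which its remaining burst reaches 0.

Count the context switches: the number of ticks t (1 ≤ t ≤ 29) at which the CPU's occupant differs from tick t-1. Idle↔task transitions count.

t=0: vr[B=0] → run B
t=1: vr[B=512/793] → run B
t=2: vr[B=1024/793 C=1024/793] → run B
t=3: vr[B=1536/793 C=1024/793] → run C
t=4: vr[B=1536/793 C=1482752/519415] → run B
t=5: vr[B=2048/793 C=1482752/519415 D=2048/793 H=2048/793] → run B
t=6: vr[B=2560/793 C=1482752/519415 D=2048/793 F=2048/793 H=2048/793] → run D
t=7: vr[B=2560/793 C=1482752/519415 D=1678336/335439 F=2048/793 H=2048/793] → run F
t=8: vr[B=2560/793 C=1482752/519415 D=1678336/335439 F=944640/208559 H=2048/793] → run H
t=9: vr[B=2560/793 C=1482752/519415 D=1678336/335439 F=944640/208559 H=2153472/519415] → run C
t=10: vr[B=2560/793 C=2294784/519415 D=1678336/335439 F=944640/208559 H=2153472/519415] → run B
t=11: vr[C=2294784/519415 D=1678336/335439 F=944640/208559 H=2153472/519415] → run H
t=12: vr[C=2294784/519415 D=1678336/335439 F=944640/208559 H=2965504/519415] → run C
t=13: vr[D=1678336/335439 F=944640/208559 H=2965504/519415] → run F
t=14: vr[D=1678336/335439 F=1350656/208559 H=2965504/519415] → run D
t=15: vr[D=2490368/335439 F=1350656/208559 H=2965504/519415] → run H
t=16: vr[D=2490368/335439 F=1350656/208559 H=3777536/519415] → run F
t=17: vr[D=2490368/335439 F=1756672/208559 H=3777536/519415] → run H
t=18: vr[D=2490368/335439 F=1756672/208559 H=4589568/519415] → run D
t=19: vr[F=1756672/208559 H=4589568/519415] → run F
t=20: vr[H=4589568/519415] → run H
t=21: vr[H=1080320/103883] → run H
t=22: vr[H=6213632/519415] → run H
t=23: vr[H=7025664/519415] → run H
t=24: (idle)
t=25: (idle)
t=26: (idle)
t=27: (idle)
t=28: (idle)
t=29: (idle)

context switches = 18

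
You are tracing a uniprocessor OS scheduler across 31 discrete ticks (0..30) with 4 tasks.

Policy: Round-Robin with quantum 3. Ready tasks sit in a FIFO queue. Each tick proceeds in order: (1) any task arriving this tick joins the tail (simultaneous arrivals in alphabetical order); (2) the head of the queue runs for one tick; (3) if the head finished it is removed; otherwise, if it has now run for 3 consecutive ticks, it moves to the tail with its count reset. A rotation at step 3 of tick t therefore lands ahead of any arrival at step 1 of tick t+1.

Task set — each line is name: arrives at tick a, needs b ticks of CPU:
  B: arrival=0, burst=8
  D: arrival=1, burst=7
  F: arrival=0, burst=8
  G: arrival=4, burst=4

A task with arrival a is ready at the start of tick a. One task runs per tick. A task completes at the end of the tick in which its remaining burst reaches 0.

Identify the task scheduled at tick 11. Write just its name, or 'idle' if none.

t=0: queue=[B,F] q_used=0 → run B
t=1: queue=[B,F,D] q_used=1 → run B
t=2: queue=[B,F,D] q_used=2 → run B
t=3: queue=[F,D,B] q_used=0 → run F
t=4: queue=[F,D,B,G] q_used=1 → run F
t=5: queue=[F,D,B,G] q_used=2 → run F
t=6: queue=[D,B,G,F] q_used=0 → run D
t=7: queue=[D,B,G,F] q_used=1 → run D
t=8: queue=[D,B,G,F] q_used=2 → run D
t=9: queue=[B,G,F,D] q_used=0 → run B
t=10: queue=[B,G,F,D] q_used=1 → run B
t=11: queue=[B,G,F,D] q_used=2 → run B
t=12: queue=[G,F,D,B] q_used=0 → run G
t=13: queue=[G,F,D,B] q_used=1 → run G
t=14: queue=[G,F,D,B] q_used=2 → run G
t=15: queue=[F,D,B,G] q_used=0 → run F
t=16: queue=[F,D,B,G] q_used=1 → run F
t=17: queue=[F,D,B,G] q_used=2 → run F
t=18: queue=[D,B,G,F] q_used=0 → run D
t=19: queue=[D,B,G,F] q_used=1 → run D
t=20: queue=[D,B,G,F] q_used=2 → run D
t=21: queue=[B,G,F,D] q_used=0 → run B
t=22: queue=[B,G,F,D] q_used=1 → run B
t=23: queue=[G,F,D] q_used=0 → run G
t=24: queue=[F,D] q_used=0 → run F
t=25: queue=[F,D] q_used=1 → run F
t=26: queue=[D] q_used=0 → run D
t=27: (idle)
t=28: (idle)
t=29: (idle)
t=30: (idle)

running at tick 11 = B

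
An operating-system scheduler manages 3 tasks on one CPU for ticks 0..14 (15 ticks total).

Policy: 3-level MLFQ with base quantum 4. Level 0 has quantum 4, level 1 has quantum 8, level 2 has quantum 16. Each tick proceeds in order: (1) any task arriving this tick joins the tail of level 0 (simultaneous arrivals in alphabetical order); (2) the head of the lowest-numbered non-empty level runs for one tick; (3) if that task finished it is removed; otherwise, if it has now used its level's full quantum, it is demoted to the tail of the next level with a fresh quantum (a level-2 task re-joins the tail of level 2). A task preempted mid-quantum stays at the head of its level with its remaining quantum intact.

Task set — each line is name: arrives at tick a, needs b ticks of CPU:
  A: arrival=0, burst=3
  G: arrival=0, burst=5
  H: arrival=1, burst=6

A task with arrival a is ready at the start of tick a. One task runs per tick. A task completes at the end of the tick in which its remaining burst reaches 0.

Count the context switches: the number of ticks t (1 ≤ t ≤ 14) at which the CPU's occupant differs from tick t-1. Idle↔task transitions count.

t=0: L0/L1/L2 = AG/-/- → run A
t=1: L0/L1/L2 = AGH/-/- → run A
t=2: L0/L1/L2 = AGH/-/- → run A
t=3: L0/L1/L2 = GH/-/- → run G
t=4: L0/L1/L2 = GH/-/- → run G
t=5: L0/L1/L2 = GH/-/- → run G
t=6: L0/L1/L2 = GH/-/- → run G
t=7: L0/L1/L2 = H/G/- → run H
t=8: L0/L1/L2 = H/G/- → run H
t=9: L0/L1/L2 = H/G/- → run H
t=10: L0/L1/L2 = H/G/- → run H
t=11: L0/L1/L2 = -/GH/- → run G
t=12: L0/L1/L2 = -/H/- → run H
t=13: L0/L1/L2 = -/H/- → run H
t=14: (idle)

context switches = 5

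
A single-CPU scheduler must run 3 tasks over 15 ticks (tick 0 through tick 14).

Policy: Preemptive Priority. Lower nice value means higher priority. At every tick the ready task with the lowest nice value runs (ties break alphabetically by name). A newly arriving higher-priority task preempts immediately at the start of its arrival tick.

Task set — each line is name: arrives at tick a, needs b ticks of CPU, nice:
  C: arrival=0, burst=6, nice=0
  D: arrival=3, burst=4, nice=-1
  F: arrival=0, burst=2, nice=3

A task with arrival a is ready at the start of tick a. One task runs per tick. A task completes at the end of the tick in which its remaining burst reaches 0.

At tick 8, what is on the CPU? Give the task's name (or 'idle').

t=0: ready={C,F} → run C
t=1: ready={C,F} → run C
t=2: ready={C,F} → run C
t=3: ready={C,D,F} → run D
t=4: ready={C,D,F} → run D
t=5: ready={C,D,F} → run D
t=6: ready={C,D,F} → run D
t=7: ready={C,F} → run C
t=8: ready={C,F} → run C
t=9: ready={C,F} → run C
t=10: ready={F} → run F
t=11: ready={F} → run F
t=12: (idle)
t=13: (idle)
t=14: (idle)

running at tick 8 = C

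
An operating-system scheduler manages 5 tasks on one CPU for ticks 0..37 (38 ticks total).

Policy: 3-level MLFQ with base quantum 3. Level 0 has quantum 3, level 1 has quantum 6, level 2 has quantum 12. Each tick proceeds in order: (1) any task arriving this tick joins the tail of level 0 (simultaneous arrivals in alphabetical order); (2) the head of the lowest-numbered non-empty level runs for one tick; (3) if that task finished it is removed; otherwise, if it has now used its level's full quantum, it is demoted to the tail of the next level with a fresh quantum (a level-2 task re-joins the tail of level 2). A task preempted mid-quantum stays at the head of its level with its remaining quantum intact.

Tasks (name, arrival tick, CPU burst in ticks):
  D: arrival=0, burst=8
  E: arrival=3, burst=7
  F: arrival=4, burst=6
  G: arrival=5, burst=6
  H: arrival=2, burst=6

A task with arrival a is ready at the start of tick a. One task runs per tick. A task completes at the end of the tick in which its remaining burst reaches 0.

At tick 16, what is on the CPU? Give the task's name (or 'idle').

t=0: L0/L1/L2 = D/-/- → run D
t=1: L0/L1/L2 = D/-/- → run D
t=2: L0/L1/L2 = DH/-/- → run D
t=3: L0/L1/L2 = HE/D/- → run H
t=4: L0/L1/L2 = HEF/D/- → run H
t=5: L0/L1/L2 = HEFG/D/- → run H
t=6: L0/L1/L2 = EFG/DH/- → run E
t=7: L0/L1/L2 = EFG/DH/- → run E
t=8: L0/L1/L2 = EFG/DH/- → run E
t=9: L0/L1/L2 = FG/DHE/- → run F
t=10: L0/L1/L2 = FG/DHE/- → run F
t=11: L0/L1/L2 = FG/DHE/- → run F
t=12: L0/L1/L2 = G/DHEF/- → run G
t=13: L0/L1/L2 = G/DHEF/- → run G
t=14: L0/L1/L2 = G/DHEF/- → run G
t=15: L0/L1/L2 = -/DHEFG/- → run D
t=16: L0/L1/L2 = -/DHEFG/- → run D
t=17: L0/L1/L2 = -/DHEFG/- → run D
t=18: L0/L1/L2 = -/DHEFG/- → run D
t=19: L0/L1/L2 = -/DHEFG/- → run D
t=20: L0/L1/L2 = -/HEFG/- → run H
t=21: L0/L1/L2 = -/HEFG/- → run H
t=22: L0/L1/L2 = -/HEFG/- → run H
t=23: L0/L1/L2 = -/EFG/- → run E
t=24: L0/L1/L2 = -/EFG/- → run E
t=25: L0/L1/L2 = -/EFG/- → run E
t=26: L0/L1/L2 = -/EFG/- → run E
t=27: L0/L1/L2 = -/FG/- → run F
t=28: L0/L1/L2 = -/FG/- → run F
t=29: L0/L1/L2 = -/FG/- → run F
t=30: L0/L1/L2 = -/G/- → run G
t=31: L0/L1/L2 = -/G/- → run G
t=32: L0/L1/L2 = -/G/- → run G
t=33: (idle)
t=34: (idle)
t=35: (idle)
t=36: (idle)
t=37: (idle)

running at tick 16 = D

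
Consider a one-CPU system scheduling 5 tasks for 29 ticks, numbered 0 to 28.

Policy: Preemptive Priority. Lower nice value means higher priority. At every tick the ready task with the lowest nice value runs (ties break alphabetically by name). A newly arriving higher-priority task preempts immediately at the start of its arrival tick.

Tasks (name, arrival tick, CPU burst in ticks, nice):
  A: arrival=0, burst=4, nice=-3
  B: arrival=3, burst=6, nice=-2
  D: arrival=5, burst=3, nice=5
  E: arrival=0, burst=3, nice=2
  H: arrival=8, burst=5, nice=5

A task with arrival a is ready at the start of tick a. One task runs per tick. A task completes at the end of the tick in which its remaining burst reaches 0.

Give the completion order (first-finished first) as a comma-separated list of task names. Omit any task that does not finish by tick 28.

completion order = A, B, E, D, H

t=0: ready={A,E} → run A
t=1: ready={A,E} → run A
t=2: ready={A,E} → run A
t=3: ready={A,B,E} → run A
t=4: ready={B,E} → run B
t=5: ready={B,D,E} → run B
t=6: ready={B,D,E} → run B
t=7: ready={B,D,E} → run B
t=8: ready={B,D,E,H} → run B
t=9: ready={B,D,E,H} → run B
t=10: ready={D,E,H} → run E
t=11: ready={D,E,H} → run E
t=12: ready={D,E,H} → run E
t=13: ready={D,H} → run D
t=14: ready={D,H} → run D
t=15: ready={D,H} → run D
t=16: ready={H} → run H
t=17: ready={H} → run H
t=18: ready={H} → run H
t=19: ready={H} → run H
t=20: ready={H} → run H
t=21: (idle)
t=22: (idle)
t=23: (idle)
t=24: (idle)
t=25: (idle)
t=26: (idle)
t=27: (idle)
t=28: (idle)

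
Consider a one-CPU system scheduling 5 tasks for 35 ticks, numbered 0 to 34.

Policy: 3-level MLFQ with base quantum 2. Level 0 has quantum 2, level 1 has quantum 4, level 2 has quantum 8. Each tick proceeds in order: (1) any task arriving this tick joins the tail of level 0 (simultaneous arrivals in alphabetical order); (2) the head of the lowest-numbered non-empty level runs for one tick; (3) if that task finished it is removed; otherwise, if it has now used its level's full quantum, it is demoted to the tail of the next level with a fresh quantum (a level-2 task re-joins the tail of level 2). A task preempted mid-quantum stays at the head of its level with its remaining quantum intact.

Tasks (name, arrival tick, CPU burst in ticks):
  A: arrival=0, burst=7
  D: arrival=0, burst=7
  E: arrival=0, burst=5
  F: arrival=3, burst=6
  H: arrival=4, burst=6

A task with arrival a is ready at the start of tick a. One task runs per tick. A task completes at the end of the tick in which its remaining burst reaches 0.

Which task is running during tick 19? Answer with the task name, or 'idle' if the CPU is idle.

t=0: L0/L1/L2 = ADE/-/- → run A
t=1: L0/L1/L2 = ADE/-/- → run A
t=2: L0/L1/L2 = DE/A/- → run D
t=3: L0/L1/L2 = DEF/A/- → run D
t=4: L0/L1/L2 = EFH/AD/- → run E
t=5: L0/L1/L2 = EFH/AD/- → run E
t=6: L0/L1/L2 = FH/ADE/- → run F
t=7: L0/L1/L2 = FH/ADE/- → run F
t=8: L0/L1/L2 = H/ADEF/- → run H
t=9: L0/L1/L2 = H/ADEF/- → run H
t=10: L0/L1/L2 = -/ADEFH/- → run A
t=11: L0/L1/L2 = -/ADEFH/- → run A
t=12: L0/L1/L2 = -/ADEFH/- → run A
t=13: L0/L1/L2 = -/ADEFH/- → run A
t=14: L0/L1/L2 = -/DEFH/A → run D
t=15: L0/L1/L2 = -/DEFH/A → run D
t=16: L0/L1/L2 = -/DEFH/A → run D
t=17: L0/L1/L2 = -/DEFH/A → run D
t=18: L0/L1/L2 = -/EFH/AD → run E
t=19: L0/L1/L2 = -/EFH/AD → run E
t=20: L0/L1/L2 = -/EFH/AD → run E
t=21: L0/L1/L2 = -/FH/AD → run F
t=22: L0/L1/L2 = -/FH/AD → run F
t=23: L0/L1/L2 = -/FH/AD → run F
t=24: L0/L1/L2 = -/FH/AD → run F
t=25: L0/L1/L2 = -/H/AD → run H
t=26: L0/L1/L2 = -/H/AD → run H
t=27: L0/L1/L2 = -/H/AD → run H
t=28: L0/L1/L2 = -/H/AD → run H
t=29: L0/L1/L2 = -/-/AD → run A
t=30: L0/L1/L2 = -/-/D → run D
t=31: (idle)
t=32: (idle)
t=33: (idle)
t=34: (idle)

running at tick 19 = E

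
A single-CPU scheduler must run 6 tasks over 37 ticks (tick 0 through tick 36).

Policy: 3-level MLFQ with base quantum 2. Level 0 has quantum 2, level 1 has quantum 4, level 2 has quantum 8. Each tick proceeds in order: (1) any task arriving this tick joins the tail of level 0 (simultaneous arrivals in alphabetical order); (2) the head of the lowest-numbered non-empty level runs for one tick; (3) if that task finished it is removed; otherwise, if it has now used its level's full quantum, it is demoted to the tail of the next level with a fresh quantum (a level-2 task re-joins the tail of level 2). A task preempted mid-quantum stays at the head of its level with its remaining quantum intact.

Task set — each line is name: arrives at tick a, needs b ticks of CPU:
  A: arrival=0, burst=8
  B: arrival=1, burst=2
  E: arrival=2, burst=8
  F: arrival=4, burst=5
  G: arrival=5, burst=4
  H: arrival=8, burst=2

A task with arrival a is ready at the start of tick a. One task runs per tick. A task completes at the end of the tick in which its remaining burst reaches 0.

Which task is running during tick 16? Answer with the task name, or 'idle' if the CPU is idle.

running at tick 16 = E

t=0: L0/L1/L2 = A/-/- → run A
t=1: L0/L1/L2 = AB/-/- → run A
t=2: L0/L1/L2 = BE/A/- → run B
t=3: L0/L1/L2 = BE/A/- → run B
t=4: L0/L1/L2 = EF/A/- → run E
t=5: L0/L1/L2 = EFG/A/- → run E
t=6: L0/L1/L2 = FG/AE/- → run F
t=7: L0/L1/L2 = FG/AE/- → run F
t=8: L0/L1/L2 = GH/AEF/- → run G
t=9: L0/L1/L2 = GH/AEF/- → run G
t=10: L0/L1/L2 = H/AEFG/- → run H
t=11: L0/L1/L2 = H/AEFG/- → run H
t=12: L0/L1/L2 = -/AEFG/- → run A
t=13: L0/L1/L2 = -/AEFG/- → run A
t=14: L0/L1/L2 = -/AEFG/- → run A
t=15: L0/L1/L2 = -/AEFG/- → run A
t=16: L0/L1/L2 = -/EFG/A → run E
t=17: L0/L1/L2 = -/EFG/A → run E
t=18: L0/L1/L2 = -/EFG/A → run E
t=19: L0/L1/L2 = -/EFG/A → run E
t=20: L0/L1/L2 = -/FG/AE → run F
t=21: L0/L1/L2 = -/FG/AE → run F
t=22: L0/L1/L2 = -/FG/AE → run F
t=23: L0/L1/L2 = -/G/AE → run G
t=24: L0/L1/L2 = -/G/AE → run G
t=25: L0/L1/L2 = -/-/AE → run A
t=26: L0/L1/L2 = -/-/AE → run A
t=27: L0/L1/L2 = -/-/E → run E
t=28: L0/L1/L2 = -/-/E → run E
t=29: (idle)
t=30: (idle)
t=31: (idle)
t=32: (idle)
t=33: (idle)
t=34: (idle)
t=35: (idle)
t=36: (idle)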